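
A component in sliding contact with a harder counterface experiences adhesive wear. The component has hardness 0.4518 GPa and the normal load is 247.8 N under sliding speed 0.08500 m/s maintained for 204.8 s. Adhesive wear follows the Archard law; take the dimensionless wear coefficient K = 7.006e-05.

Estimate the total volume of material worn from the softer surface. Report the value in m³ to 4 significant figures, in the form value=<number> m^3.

The algebra keeps full precision; the intermediates appear rounded. Rounded just once: 4 significant figures.
Convert: Sliding distance L = v·t = 0.08500 m/s × 204.8 s = 17.41 m.
Convert: Hardness H = 0.4518 GPa = 4.518e+08 Pa.
SI base units throughout: W = 247.8 N, H = 4.518e+08 Pa, K = 7.006e-05.
Apply Archard: V = K·W·L/H = 7.006e-05 · 247.8 · 17.41 / 4.518e+08 = 6.689e-10 m³.

value=6.689e-10 m^3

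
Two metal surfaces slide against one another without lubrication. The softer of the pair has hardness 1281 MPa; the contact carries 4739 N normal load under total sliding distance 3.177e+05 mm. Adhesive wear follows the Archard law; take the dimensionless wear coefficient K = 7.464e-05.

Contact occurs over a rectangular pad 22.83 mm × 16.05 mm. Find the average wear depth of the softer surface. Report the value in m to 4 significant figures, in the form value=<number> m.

value=2.394e-04 m

All working math holds exact precision — intermediate values appear rounded — a single final rounding, at 4 significant digits.
Total distance L = 3.177e+05 mm = 317.7 m.
Hardness H = 1281 MPa = 1.281e+09 Pa.
Pad sides 22.83 mm × 16.05 mm = 0.02283 m × 0.01605 m. Contact area A = 0.02283 m × 0.01605 m = 3.664e-04 m².
As SI base values: W = 4739 N, H = 1.281e+09 Pa, K = 7.464e-05.
Archard relation: V = K·W·L/H = 7.464e-05 · 4739 · 317.7 / 1.281e+09 = 8.773e-08 m³.
Depth of wear h = V/A = 8.773e-08 / 3.664e-04 = 2.394e-04 m.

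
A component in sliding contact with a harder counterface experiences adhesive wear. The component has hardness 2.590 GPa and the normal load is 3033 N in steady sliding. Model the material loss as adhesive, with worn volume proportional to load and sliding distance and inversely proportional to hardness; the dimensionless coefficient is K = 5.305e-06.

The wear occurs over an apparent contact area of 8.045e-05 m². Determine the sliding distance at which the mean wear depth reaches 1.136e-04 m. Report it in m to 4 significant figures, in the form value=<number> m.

value=1471 m

Quoted intermediates are rounded; all arithmetic runs at exact precision, and one last rounding to four significant digits.
Hardness H = 2.590 GPa = 2.590e+09 Pa.
SI base units throughout: W = 3033 N, H = 2.590e+09 Pa, K = 5.305e-06.
At the depth limit, V_lim = h_lim·A = 1.136e-04 · 8.045e-05 = 9.139e-09 m³.
Life L = V_lim·H/(K·W) = 9.139e-09 · 2.590e+09 / (5.305e-06 · 3033) = 1471 m.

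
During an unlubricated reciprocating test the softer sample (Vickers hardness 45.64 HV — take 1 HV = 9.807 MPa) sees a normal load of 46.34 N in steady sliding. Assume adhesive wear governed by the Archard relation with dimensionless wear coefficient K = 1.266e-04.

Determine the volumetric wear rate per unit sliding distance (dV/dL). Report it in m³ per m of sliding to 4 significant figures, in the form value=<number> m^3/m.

value=1.311e-11 m^3/m

All arithmetic keeps full float precision — printed values are rounded — one final rounding, at four significant figures.
Convert: Hardness H = 45.64 HV × 9.807 MPa/HV = 447.6 MPa = 4.476e+08 Pa.
Restated in SI base units: W = 46.34 N, H = 4.476e+08 Pa, K = 1.266e-04.
Sliding wear rate dV/dL = K·W/H, per unit distance: 1.266e-04 · 46.34 / 4.476e+08 = 1.311e-11 m³/m.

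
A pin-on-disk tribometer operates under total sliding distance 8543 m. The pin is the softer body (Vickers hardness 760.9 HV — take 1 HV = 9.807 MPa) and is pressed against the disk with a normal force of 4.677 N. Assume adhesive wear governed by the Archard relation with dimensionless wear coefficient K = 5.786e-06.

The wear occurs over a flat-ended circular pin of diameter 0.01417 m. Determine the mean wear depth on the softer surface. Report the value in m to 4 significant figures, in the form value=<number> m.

The intermediates are shown rounded. Each operation maintains exact precision, and rounded just once, at 4 significant digits.
Hardness H = 760.9 HV × 9.807 MPa/HV = 7462 MPa = 7.462e+09 Pa.
Contact area A = π·d²/4 = π·(0.01417 m)²/4 = 1.577e-04 m².
As SI base values: W = 4.677 N, H = 7.462e+09 Pa, K = 5.786e-06.
Archard volume V = K·W·L/H = 5.786e-06 · 4.677 · 8543 / 7.462e+09 = 3.098e-11 m³.
Mean depth h = V/A = 3.098e-11 / 1.577e-04 = 1.965e-07 m.

value=1.965e-07 m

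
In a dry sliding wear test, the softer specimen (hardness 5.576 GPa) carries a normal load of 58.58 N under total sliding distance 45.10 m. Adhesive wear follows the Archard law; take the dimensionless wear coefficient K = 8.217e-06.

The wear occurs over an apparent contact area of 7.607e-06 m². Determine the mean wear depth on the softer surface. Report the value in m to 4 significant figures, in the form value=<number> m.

All arithmetic maintains full precision — printed values are rounded, and rounded just once: 4 significant digits.
Convert: Hardness H = 5.576 GPa = 5.576e+09 Pa.
Expressed in SI base units: W = 58.58 N, H = 5.576e+09 Pa, K = 8.217e-06.
Wear volume V = K·W·L/H = 8.217e-06 · 58.58 · 45.10 / 5.576e+09 = 3.893e-12 m³.
Mean depth h = V/A = 3.893e-12 / 7.607e-06 = 5.118e-07 m.

value=5.118e-07 m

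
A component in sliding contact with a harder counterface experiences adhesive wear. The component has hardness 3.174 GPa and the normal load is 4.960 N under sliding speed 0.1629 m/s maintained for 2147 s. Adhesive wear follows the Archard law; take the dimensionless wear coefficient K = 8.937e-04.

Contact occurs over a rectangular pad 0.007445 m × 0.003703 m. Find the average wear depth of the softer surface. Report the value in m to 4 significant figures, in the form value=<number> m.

value=1.772e-05 m

All arithmetic carries full precision, and the intermediates are shown rounded — one last rounding to four significant digits.
Total distance L = v·t = 0.1629 m/s × 2147 s = 349.7 m.
Hardness H = 3.174 GPa = 3.174e+09 Pa.
Contact area A = 0.007445 m × 0.003703 m = 2.757e-05 m².
Expressed in SI base units: W = 4.960 N, H = 3.174e+09 Pa, K = 8.937e-04.
Volume removed: V = K·W·L/H = 8.937e-04 · 4.960 · 349.7 / 3.174e+09 = 4.884e-10 m³.
Mean wear depth h = V/A = 4.884e-10 / 2.757e-05 = 1.772e-05 m.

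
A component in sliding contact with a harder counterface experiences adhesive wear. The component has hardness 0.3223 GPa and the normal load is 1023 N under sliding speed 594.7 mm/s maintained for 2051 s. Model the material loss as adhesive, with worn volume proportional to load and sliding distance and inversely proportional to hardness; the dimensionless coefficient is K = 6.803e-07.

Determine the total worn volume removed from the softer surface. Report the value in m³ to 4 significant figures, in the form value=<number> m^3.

Each operation carries full precision. Intermediates appear rounded; one final rounding, at 4 significant figures.
Sliding speed v = 594.7 mm/s = 0.5947 m/s. The distance L = v·t = 0.5947 m/s × 2051 s = 1220 m.
Hardness H = 0.3223 GPa = 3.223e+08 Pa.
In SI base units, W = 1023 N, H = 3.223e+08 Pa, K = 6.803e-07.
By Archard's law, V = K·W·L/H = 6.803e-07 · 1023 · 1220 / 3.223e+08 = 2.634e-09 m³.

value=2.634e-09 m^3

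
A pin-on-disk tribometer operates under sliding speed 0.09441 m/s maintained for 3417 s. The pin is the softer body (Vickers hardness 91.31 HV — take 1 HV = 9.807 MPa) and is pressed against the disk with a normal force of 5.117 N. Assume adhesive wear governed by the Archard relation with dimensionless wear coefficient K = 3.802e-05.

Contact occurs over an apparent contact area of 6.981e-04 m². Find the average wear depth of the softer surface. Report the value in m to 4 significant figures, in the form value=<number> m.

The algebra carries full float precision; shown intermediates are rounded, and one last rounding to four significant digits.
Convert: Distance covered L = v·t = 0.09441 m/s × 3417 s = 322.6 m.
Convert: Hardness H = 91.31 HV × 9.807 MPa/HV = 895.5 MPa = 8.955e+08 Pa.
SI base units throughout: W = 5.117 N, H = 8.955e+08 Pa, K = 3.802e-05.
The Archard volume V = K·W·L/H = 3.802e-05 · 5.117 · 322.6 / 8.955e+08 = 7.009e-11 m³.
Average depth h = V/A = 7.009e-11 / 6.981e-04 = 1.004e-07 m.

value=1.004e-07 m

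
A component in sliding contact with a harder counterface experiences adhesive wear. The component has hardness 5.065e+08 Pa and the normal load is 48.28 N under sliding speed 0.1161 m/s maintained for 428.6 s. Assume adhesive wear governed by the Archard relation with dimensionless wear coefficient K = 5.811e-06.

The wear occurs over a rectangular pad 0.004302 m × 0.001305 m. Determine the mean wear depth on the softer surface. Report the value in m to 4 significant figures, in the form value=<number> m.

The computation keeps full precision. Intermediates are printed rounded; one final rounding: four significant figures.
Convert: Distance L = v·t = 0.1161 m/s × 428.6 s = 49.76 m.
Convert: Contact area A = 0.004302 m × 0.001305 m = 5.614e-06 m².
In SI base units, W = 48.28 N, H = 5.065e+08 Pa, K = 5.811e-06.
Archard relation: V = K·W·L/H = 5.811e-06 · 48.28 · 49.76 / 5.065e+08 = 2.756e-11 m³.
Wear depth h = V/A = 2.756e-11 / 5.614e-06 = 4.910e-06 m.

value=4.910e-06 m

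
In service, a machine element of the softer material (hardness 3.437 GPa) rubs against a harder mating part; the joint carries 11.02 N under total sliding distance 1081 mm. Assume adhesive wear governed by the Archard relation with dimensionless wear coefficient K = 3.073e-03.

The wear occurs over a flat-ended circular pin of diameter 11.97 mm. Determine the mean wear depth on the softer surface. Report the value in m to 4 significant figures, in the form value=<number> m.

The computation maintains full float precision, and intermediate values are shown rounded — one final rounding, at 4 significant digits.
Distance covered L = 1081 mm = 1.081 m.
Hardness H = 3.437 GPa = 3.437e+09 Pa.
Pin diameter d = 11.97 mm = 0.01197 m. Contact area A = π·d²/4 = π·(0.01197 m)²/4 = 1.125e-04 m².
In SI base units, W = 11.02 N, H = 3.437e+09 Pa, K = 3.073e-03.
Volume removed: V = K·W·L/H = 3.073e-03 · 11.02 · 1.081 / 3.437e+09 = 1.065e-11 m³.
Depth of wear h = V/A = 1.065e-11 / 1.125e-04 = 9.465e-08 m.

value=9.465e-08 m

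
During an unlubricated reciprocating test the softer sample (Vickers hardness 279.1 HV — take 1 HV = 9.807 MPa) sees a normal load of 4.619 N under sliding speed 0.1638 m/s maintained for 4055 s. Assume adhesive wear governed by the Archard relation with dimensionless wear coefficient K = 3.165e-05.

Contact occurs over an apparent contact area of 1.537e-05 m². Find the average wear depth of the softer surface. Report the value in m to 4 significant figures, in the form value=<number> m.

All arithmetic carries full float precision. The intermediates appear rounded — a lone final rounding, at 4 significant digits.
Path length L = v·t = 0.1638 m/s × 4055 s = 664.2 m.
Hardness H = 279.1 HV × 9.807 MPa/HV = 2737 MPa = 2.737e+09 Pa.
As SI base values: W = 4.619 N, H = 2.737e+09 Pa, K = 3.165e-05.
Worn volume V = K·W·L/H = 3.165e-05 · 4.619 · 664.2 / 2.737e+09 = 3.548e-11 m³.
Depth h = V/A = 3.548e-11 / 1.537e-05 = 2.308e-06 m.

value=2.308e-06 m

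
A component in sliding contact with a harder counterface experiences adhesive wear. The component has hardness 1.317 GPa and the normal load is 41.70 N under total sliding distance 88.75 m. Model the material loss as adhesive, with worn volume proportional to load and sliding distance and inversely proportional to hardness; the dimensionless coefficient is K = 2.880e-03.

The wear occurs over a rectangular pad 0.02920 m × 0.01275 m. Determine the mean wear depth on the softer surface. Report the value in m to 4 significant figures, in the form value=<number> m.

value=2.174e-05 m

The intermediates are printed rounded — all arithmetic runs at exact precision — rounded just once, at 4 significant figures.
Convert: Hardness H = 1.317 GPa = 1.317e+09 Pa.
Convert: Contact area A = 0.02920 m × 0.01275 m = 3.723e-04 m².
Expressed in SI base units: W = 41.70 N, H = 1.317e+09 Pa, K = 2.880e-03.
By Archard's law, V = K·W·L/H = 2.880e-03 · 41.70 · 88.75 / 1.317e+09 = 8.093e-09 m³.
Wear depth h = V/A = 8.093e-09 / 3.723e-04 = 2.174e-05 m.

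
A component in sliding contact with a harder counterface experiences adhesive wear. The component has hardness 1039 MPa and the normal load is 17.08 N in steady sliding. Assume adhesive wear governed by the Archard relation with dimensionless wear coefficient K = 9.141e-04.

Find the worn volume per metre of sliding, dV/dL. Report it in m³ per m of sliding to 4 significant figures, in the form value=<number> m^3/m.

value=1.503e-11 m^3/m

Intermediate values appear rounded — the computation maintains full precision — a single final rounding to four significant digits.
Hardness H = 1039 MPa = 1.039e+09 Pa.
Restated in SI base units: W = 17.08 N, H = 1.039e+09 Pa, K = 9.141e-04.
Wear rate dV/dL = K·W/H, per unit distance: 9.141e-04 · 17.08 / 1.039e+09 = 1.503e-11 m³/m.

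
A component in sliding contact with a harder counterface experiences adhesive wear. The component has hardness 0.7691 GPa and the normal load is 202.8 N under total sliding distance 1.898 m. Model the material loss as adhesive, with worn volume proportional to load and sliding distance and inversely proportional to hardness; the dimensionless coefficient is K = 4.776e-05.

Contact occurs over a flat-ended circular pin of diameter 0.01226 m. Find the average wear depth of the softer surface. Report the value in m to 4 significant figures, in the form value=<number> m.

The algebra runs at exact precision; the intermediates are displayed rounded, and a lone final rounding, at four significant figures.
Convert: Hardness H = 0.7691 GPa = 7.691e+08 Pa.
Convert: Contact area A = π·d²/4 = π·(0.01226 m)²/4 = 1.181e-04 m².
As SI base values: W = 202.8 N, H = 7.691e+08 Pa, K = 4.776e-05.
Archard relation: V = K·W·L/H = 4.776e-05 · 202.8 · 1.898 / 7.691e+08 = 2.390e-11 m³.
Mean depth h = V/A = 2.390e-11 / 1.181e-04 = 2.025e-07 m.

value=2.025e-07 m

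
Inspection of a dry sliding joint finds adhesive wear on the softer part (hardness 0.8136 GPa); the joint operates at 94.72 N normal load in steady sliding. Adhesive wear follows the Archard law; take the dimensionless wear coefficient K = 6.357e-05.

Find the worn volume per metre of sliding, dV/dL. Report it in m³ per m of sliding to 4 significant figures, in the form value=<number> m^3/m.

The computation keeps exact precision — intermediate values appear rounded, and a single final rounding: 4 significant figures.
Hardness H = 0.8136 GPa = 8.136e+08 Pa.
In SI base units, W = 94.72 N, H = 8.136e+08 Pa, K = 6.357e-05.
Rate of wear dV/dL = K·W/H, per unit distance: 6.357e-05 · 94.72 / 8.136e+08 = 7.401e-12 m³/m.

value=7.401e-12 m^3/m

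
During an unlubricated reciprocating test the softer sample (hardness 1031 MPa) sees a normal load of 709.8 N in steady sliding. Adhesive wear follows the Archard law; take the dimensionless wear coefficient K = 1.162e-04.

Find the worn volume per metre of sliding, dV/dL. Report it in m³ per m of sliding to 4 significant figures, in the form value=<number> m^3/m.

The computation carries full float precision — the intermediates are printed rounded; rounded just once to four significant figures.
Convert: Hardness H = 1031 MPa = 1.031e+09 Pa.
In SI base units, W = 709.8 N, H = 1.031e+09 Pa, K = 1.162e-04.
The wear rate dV/dL = K·W/H, per unit distance: 1.162e-04 · 709.8 / 1.031e+09 = 8.000e-11 m³/m.

value=8.000e-11 m^3/m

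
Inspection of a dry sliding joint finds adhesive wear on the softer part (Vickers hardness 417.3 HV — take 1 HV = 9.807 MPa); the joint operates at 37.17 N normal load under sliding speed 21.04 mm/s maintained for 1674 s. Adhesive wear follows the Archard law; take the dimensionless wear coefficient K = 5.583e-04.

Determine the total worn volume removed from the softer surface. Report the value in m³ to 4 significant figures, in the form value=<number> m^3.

The algebra maintains full precision. The intermediates appear rounded — one final rounding, at 4 significant digits.
Sliding speed v = 21.04 mm/s = 0.02104 m/s. Total distance L = v·t = 0.02104 m/s × 1674 s = 35.22 m.
Hardness H = 417.3 HV × 9.807 MPa/HV = 4092 MPa = 4.092e+09 Pa.
Working in SI base units: W = 37.17 N, H = 4.092e+09 Pa, K = 5.583e-04.
Apply Archard: V = K·W·L/H = 5.583e-04 · 37.17 · 35.22 / 4.092e+09 = 1.786e-10 m³.

value=1.786e-10 m^3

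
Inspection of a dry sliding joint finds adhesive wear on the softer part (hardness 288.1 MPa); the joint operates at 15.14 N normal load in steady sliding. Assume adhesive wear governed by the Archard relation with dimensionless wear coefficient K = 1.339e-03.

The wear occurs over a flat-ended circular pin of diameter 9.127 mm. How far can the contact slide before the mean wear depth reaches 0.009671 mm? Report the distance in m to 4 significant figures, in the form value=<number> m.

value=8.992 m

The computation holds exact precision; intermediate values appear rounded. Rounded just once to 4 significant figures.
Convert: Hardness H = 288.1 MPa = 2.881e+08 Pa.
Convert: Pin diameter d = 9.127 mm = 0.009127 m. Contact area A = π·d²/4 = π·(0.009127 m)²/4 = 6.543e-05 m².
Convert: Depth limit h_lim = 0.009671 mm = 9.671e-06 m.
Collected in SI base units: W = 15.14 N, H = 2.881e+08 Pa, K = 1.339e-03.
Wearable volume V_lim = h_lim·A = 9.671e-06 · 6.543e-05 = 6.327e-10 m³.
So the life L = V_lim·H/(K·W) = 6.327e-10 · 2.881e+08 / (1.339e-03 · 15.14) = 8.992 m.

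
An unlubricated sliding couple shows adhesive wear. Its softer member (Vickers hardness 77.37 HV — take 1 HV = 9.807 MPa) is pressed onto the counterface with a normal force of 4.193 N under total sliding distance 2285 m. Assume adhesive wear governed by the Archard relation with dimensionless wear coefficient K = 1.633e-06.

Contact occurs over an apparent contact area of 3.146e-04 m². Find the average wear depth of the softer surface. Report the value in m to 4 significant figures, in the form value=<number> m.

Each operation runs at full precision; shown intermediates are rounded, and a lone final rounding, at four significant figures.
Hardness H = 77.37 HV × 9.807 MPa/HV = 758.8 MPa = 7.588e+08 Pa.
Restated in SI base units: W = 4.193 N, H = 7.588e+08 Pa, K = 1.633e-06.
Wear volume V = K·W·L/H = 1.633e-06 · 4.193 · 2285 / 7.588e+08 = 2.062e-11 m³.
Depth of wear h = V/A = 2.062e-11 / 3.146e-04 = 6.554e-08 m.

value=6.554e-08 m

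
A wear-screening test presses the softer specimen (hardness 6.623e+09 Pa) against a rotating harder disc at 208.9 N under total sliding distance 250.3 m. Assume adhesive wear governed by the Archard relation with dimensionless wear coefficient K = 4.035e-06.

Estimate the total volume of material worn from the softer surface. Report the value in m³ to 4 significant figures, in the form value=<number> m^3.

The algebra runs at exact precision. Intermediates are printed rounded — one last rounding to 4 significant figures.
As SI base values: W = 208.9 N, H = 6.623e+09 Pa, K = 4.035e-06.
Archard volume V = K·W·L/H = 4.035e-06 · 208.9 · 250.3 / 6.623e+09 = 3.186e-11 m³.

value=3.186e-11 m^3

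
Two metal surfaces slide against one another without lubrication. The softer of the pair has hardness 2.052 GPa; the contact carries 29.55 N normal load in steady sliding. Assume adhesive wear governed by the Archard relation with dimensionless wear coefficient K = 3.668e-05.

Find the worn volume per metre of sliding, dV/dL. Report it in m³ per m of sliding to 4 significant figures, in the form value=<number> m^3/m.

Each operation maintains full precision. Intermediates appear rounded. Rounded just once to four significant figures.
Convert: Hardness H = 2.052 GPa = 2.052e+09 Pa.
Collected in SI base units: W = 29.55 N, H = 2.052e+09 Pa, K = 3.668e-05.
Rate of wear dV/dL = K·W/H (no L dependence): 3.668e-05 · 29.55 / 2.052e+09 = 5.282e-13 m³/m.

value=5.282e-13 m^3/m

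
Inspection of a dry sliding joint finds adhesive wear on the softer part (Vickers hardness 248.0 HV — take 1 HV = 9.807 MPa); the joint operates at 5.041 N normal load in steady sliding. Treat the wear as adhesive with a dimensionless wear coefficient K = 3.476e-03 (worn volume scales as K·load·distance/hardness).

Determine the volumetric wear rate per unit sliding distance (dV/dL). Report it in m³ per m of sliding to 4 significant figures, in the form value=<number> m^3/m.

All arithmetic runs at full float precision, and intermediate values are shown rounded, and one last rounding to 4 significant figures.
Convert: Hardness H = 248.0 HV × 9.807 MPa/HV = 2432 MPa = 2.432e+09 Pa.
As SI base values: W = 5.041 N, H = 2.432e+09 Pa, K = 3.476e-03.
Wear rate dV/dL = K·W/H — distance-free: 3.476e-03 · 5.041 / 2.432e+09 = 7.205e-12 m³/m.

value=7.205e-12 m^3/m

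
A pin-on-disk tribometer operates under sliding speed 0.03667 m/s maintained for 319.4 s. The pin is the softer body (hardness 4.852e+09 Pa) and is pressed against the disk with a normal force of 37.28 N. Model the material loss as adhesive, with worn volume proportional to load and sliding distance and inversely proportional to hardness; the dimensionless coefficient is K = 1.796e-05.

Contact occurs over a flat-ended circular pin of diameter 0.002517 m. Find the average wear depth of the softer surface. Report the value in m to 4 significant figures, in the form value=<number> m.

value=3.248e-07 m

Intermediates are printed rounded, and the algebra runs at full precision, and one final rounding, at 4 significant figures.
Convert: Distance covered L = v·t = 0.03667 m/s × 319.4 s = 11.71 m.
Convert: Contact area A = π·d²/4 = π·(0.002517 m)²/4 = 4.976e-06 m².
In SI base units: W = 37.28 N, H = 4.852e+09 Pa, K = 1.796e-05.
Volume removed: V = K·W·L/H = 1.796e-05 · 37.28 · 11.71 / 4.852e+09 = 1.616e-12 m³.
Mean wear depth h = V/A = 1.616e-12 / 4.976e-06 = 3.248e-07 m.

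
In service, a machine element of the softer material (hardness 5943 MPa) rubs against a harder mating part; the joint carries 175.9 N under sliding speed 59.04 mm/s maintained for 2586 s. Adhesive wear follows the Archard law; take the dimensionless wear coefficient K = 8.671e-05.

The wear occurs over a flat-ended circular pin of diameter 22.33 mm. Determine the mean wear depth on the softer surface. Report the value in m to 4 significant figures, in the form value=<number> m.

Intermediate values appear rounded. Every step holds exact precision — rounded just once to four significant figures.
Sliding speed v = 59.04 mm/s = 0.05904 m/s. Distance L = v·t = 0.05904 m/s × 2586 s = 152.7 m.
Hardness H = 5943 MPa = 5.943e+09 Pa.
Pin diameter d = 22.33 mm = 0.02233 m. Contact area A = π·d²/4 = π·(0.02233 m)²/4 = 3.916e-04 m².
As SI base values: W = 175.9 N, H = 5.943e+09 Pa, K = 8.671e-05.
By Archard's law, V = K·W·L/H = 8.671e-05 · 175.9 · 152.7 / 5.943e+09 = 3.918e-10 m³.
Depth h = V/A = 3.918e-10 / 3.916e-04 = 1.001e-06 m.

value=1.001e-06 m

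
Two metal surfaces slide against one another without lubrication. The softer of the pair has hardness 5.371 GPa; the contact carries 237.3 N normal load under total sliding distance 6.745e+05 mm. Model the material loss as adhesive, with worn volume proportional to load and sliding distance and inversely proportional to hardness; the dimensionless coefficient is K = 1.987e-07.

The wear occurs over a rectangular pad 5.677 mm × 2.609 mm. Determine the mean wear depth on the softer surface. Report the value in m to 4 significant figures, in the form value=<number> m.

Intermediates are shown rounded, and the algebra holds exact precision. Rounded once at the end: four significant figures.
Path length L = 6.745e+05 mm = 674.5 m.
Hardness H = 5.371 GPa = 5.371e+09 Pa.
Pad sides 5.677 mm × 2.609 mm = 0.005677 m × 0.002609 m. Contact area A = 0.005677 m × 0.002609 m = 1.481e-05 m².
In SI base units: W = 237.3 N, H = 5.371e+09 Pa, K = 1.987e-07.
By Archard's law, V = K·W·L/H = 1.987e-07 · 237.3 · 674.5 / 5.371e+09 = 5.921e-12 m³.
Wear depth h = V/A = 5.921e-12 / 1.481e-05 = 3.998e-07 m.

value=3.998e-07 m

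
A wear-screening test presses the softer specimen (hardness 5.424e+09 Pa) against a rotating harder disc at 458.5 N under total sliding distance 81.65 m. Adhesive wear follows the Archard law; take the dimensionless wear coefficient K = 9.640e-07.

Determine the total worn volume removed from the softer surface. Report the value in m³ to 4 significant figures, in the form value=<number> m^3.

Every step keeps full precision. Intermediates appear rounded. Rounded just once: four significant figures.
SI base units throughout: W = 458.5 N, H = 5.424e+09 Pa, K = 9.640e-07.
Apply Archard: V = K·W·L/H = 9.640e-07 · 458.5 · 81.65 / 5.424e+09 = 6.654e-12 m³.

value=6.654e-12 m^3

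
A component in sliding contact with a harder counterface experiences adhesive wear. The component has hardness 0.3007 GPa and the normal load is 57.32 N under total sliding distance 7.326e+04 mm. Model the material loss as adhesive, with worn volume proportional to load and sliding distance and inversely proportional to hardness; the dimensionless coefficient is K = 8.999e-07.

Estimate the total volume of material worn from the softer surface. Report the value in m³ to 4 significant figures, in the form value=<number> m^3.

The computation keeps exact precision, and intermediates are printed rounded. Rounded once at the end, at four significant figures.
Distance L = 7.326e+04 mm = 73.26 m.
Hardness H = 0.3007 GPa = 3.007e+08 Pa.
In SI base units: W = 57.32 N, H = 3.007e+08 Pa, K = 8.999e-07.
Wear volume V = K·W·L/H = 8.999e-07 · 57.32 · 73.26 / 3.007e+08 = 1.257e-11 m³.

value=1.257e-11 m^3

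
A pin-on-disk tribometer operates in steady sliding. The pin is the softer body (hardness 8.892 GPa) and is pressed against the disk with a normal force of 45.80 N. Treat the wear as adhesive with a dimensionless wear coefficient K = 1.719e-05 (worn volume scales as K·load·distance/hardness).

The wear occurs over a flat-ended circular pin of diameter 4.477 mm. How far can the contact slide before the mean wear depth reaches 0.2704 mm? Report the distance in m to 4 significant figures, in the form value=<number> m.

value=4.808e+04 m

Each operation holds full float precision, and intermediates are shown rounded — a single final rounding, at four significant figures.
Hardness H = 8.892 GPa = 8.892e+09 Pa.
Pin diameter d = 4.477 mm = 0.004477 m. Contact area A = π·d²/4 = π·(0.004477 m)²/4 = 1.574e-05 m².
Depth limit h_lim = 0.2704 mm = 2.704e-04 m.
In SI base units: W = 45.80 N, H = 8.892e+09 Pa, K = 1.719e-05.
Wearable volume V_lim = h_lim·A = 2.704e-04 · 1.574e-05 = 4.257e-09 m³.
Inverting, life L = V_lim·H/(K·W) = 4.257e-09 · 8.892e+09 / (1.719e-05 · 45.80) = 4.808e+04 m.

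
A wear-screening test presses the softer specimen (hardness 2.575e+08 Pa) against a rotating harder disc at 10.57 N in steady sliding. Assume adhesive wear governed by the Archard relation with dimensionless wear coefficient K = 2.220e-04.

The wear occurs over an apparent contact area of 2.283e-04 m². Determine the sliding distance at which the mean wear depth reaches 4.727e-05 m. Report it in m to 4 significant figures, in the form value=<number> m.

value=1184 m

Intermediates appear rounded — all arithmetic runs at full precision, and a single final rounding, at four significant digits.
Expressed in SI base units: W = 10.57 N, H = 2.575e+08 Pa, K = 2.220e-04.
Volume at the limit: V_lim = h_lim·A = 4.727e-05 · 2.283e-04 = 1.079e-08 m³.
Inverting, life L = V_lim·H/(K·W) = 1.079e-08 · 2.575e+08 / (2.220e-04 · 10.57) = 1184 m.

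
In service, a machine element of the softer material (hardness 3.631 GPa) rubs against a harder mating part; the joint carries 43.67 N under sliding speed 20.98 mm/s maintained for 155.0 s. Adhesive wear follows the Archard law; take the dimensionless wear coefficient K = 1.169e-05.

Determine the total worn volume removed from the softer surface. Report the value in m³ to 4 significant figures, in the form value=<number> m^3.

The intermediates are printed rounded; every step carries full float precision; rounded just once to 4 significant digits.
Sliding speed v = 20.98 mm/s = 0.02098 m/s. The distance L = v·t = 0.02098 m/s × 155.0 s = 3.252 m.
Hardness H = 3.631 GPa = 3.631e+09 Pa.
Collected in SI base units: W = 43.67 N, H = 3.631e+09 Pa, K = 1.169e-05.
Apply Archard: V = K·W·L/H = 1.169e-05 · 43.67 · 3.252 / 3.631e+09 = 4.572e-13 m³.

value=4.572e-13 m^3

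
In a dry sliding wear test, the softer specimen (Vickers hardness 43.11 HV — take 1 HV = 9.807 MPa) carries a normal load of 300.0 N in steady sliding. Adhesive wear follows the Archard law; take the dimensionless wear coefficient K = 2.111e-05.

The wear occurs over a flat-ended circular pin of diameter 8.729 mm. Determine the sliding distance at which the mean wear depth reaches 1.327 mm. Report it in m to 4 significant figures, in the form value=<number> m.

value=5301 m

All arithmetic keeps full float precision — intermediates are printed rounded — a lone final rounding, at 4 significant figures.
Hardness H = 43.11 HV × 9.807 MPa/HV = 422.8 MPa = 4.228e+08 Pa.
Pin diameter d = 8.729 mm = 0.008729 m. Contact area A = π·d²/4 = π·(0.008729 m)²/4 = 5.984e-05 m².
Depth limit h_lim = 1.327 mm = 0.001327 m.
Restated in SI base units: W = 300.0 N, H = 4.228e+08 Pa, K = 2.111e-05.
Volume at the limit: V_lim = h_lim·A = 0.001327 · 5.984e-05 = 7.941e-08 m³.
So the life L = V_lim·H/(K·W) = 7.941e-08 · 4.228e+08 / (2.111e-05 · 300.0) = 5301 m.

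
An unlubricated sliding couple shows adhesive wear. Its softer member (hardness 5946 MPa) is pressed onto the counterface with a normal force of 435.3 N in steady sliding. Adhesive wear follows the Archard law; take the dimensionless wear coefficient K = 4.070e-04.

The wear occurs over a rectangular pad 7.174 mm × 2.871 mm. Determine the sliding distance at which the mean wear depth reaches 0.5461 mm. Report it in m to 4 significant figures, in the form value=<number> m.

All arithmetic carries full float precision, and quoted intermediates are rounded; one last rounding to 4 significant digits.
Convert: Hardness H = 5946 MPa = 5.946e+09 Pa.
Convert: Pad sides 7.174 mm × 2.871 mm = 0.007174 m × 0.002871 m. Contact area A = 0.007174 m × 0.002871 m = 2.060e-05 m².
Convert: Depth limit h_lim = 0.5461 mm = 5.461e-04 m.
In SI base units, W = 435.3 N, H = 5.946e+09 Pa, K = 4.070e-04.
At the depth limit, V_lim = h_lim·A = 5.461e-04 · 2.060e-05 = 1.125e-08 m³.
Inverting, life L = V_lim·H/(K·W) = 1.125e-08 · 5.946e+09 / (4.070e-04 · 435.3) = 377.5 m.

value=377.5 m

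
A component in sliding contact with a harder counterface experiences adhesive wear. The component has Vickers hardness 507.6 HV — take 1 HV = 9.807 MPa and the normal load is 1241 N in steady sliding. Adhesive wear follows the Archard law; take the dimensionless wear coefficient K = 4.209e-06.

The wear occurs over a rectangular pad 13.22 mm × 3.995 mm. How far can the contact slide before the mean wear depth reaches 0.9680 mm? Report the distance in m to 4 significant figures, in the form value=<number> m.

value=4.872e+04 m

All arithmetic holds full float precision; intermediate values appear rounded; one last rounding to 4 significant digits.
Convert: Hardness H = 507.6 HV × 9.807 MPa/HV = 4978 MPa = 4.978e+09 Pa.
Convert: Pad sides 13.22 mm × 3.995 mm = 0.01322 m × 0.003995 m. Contact area A = 0.01322 m × 0.003995 m = 5.281e-05 m².
Convert: Depth limit h_lim = 0.9680 mm = 9.680e-04 m.
Collected in SI base units: W = 1241 N, H = 4.978e+09 Pa, K = 4.209e-06.
Permissible volume V_lim = h_lim·A = 9.680e-04 · 5.281e-05 = 5.112e-08 m³.
Sliding life L = V_lim·H/(K·W) = 5.112e-08 · 4.978e+09 / (4.209e-06 · 1241) = 4.872e+04 m.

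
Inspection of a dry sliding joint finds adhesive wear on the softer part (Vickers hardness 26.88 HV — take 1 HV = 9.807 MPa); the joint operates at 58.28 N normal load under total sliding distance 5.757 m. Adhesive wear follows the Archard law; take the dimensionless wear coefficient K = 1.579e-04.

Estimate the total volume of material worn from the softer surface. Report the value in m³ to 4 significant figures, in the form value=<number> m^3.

The algebra runs at exact precision — the intermediates are displayed rounded; rounded just once, at four significant digits.
Hardness H = 26.88 HV × 9.807 MPa/HV = 263.6 MPa = 2.636e+08 Pa.
Collected in SI base units: W = 58.28 N, H = 2.636e+08 Pa, K = 1.579e-04.
Volume removed: V = K·W·L/H = 1.579e-04 · 58.28 · 5.757 / 2.636e+08 = 2.010e-10 m³.

value=2.010e-10 m^3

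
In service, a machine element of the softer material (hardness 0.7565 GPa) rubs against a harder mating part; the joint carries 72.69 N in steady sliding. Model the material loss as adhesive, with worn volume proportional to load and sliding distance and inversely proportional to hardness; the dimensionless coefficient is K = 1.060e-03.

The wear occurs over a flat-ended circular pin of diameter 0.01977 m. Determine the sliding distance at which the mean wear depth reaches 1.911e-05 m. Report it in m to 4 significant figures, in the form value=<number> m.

value=57.60 m

Displayed values are rounded. Each operation carries exact precision, and rounded once at the end: four significant digits.
Hardness H = 0.7565 GPa = 7.565e+08 Pa.
Contact area A = π·d²/4 = π·(0.01977 m)²/4 = 3.070e-04 m².
SI base units throughout: W = 72.69 N, H = 7.565e+08 Pa, K = 1.060e-03.
Volume at the limit: V_lim = h_lim·A = 1.911e-05 · 3.070e-04 = 5.866e-09 m³.
Sliding life L = V_lim·H/(K·W) = 5.866e-09 · 7.565e+08 / (1.060e-03 · 72.69) = 57.60 m.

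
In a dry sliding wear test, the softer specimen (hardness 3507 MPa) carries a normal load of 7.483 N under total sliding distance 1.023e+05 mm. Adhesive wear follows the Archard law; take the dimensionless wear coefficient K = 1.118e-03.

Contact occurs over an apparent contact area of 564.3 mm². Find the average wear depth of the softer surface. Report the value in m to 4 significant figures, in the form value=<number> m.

The intermediates are displayed rounded, and all working math keeps full precision, and one final rounding: four significant digits.
Total distance L = 1.023e+05 mm = 102.3 m.
Hardness H = 3507 MPa = 3.507e+09 Pa.
Contact area A = 564.3 mm² = 5.643e-04 m².
In SI base units: W = 7.483 N, H = 3.507e+09 Pa, K = 1.118e-03.
Volume removed: V = K·W·L/H = 1.118e-03 · 7.483 · 102.3 / 3.507e+09 = 2.440e-10 m³.
Depth of wear h = V/A = 2.440e-10 / 5.643e-04 = 4.325e-07 m.

value=4.325e-07 m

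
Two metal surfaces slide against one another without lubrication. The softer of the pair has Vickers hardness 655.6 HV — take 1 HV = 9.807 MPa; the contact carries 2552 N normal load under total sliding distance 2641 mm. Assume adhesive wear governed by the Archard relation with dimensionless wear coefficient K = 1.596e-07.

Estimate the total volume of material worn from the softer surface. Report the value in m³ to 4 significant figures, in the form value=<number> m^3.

Displayed values are rounded; the algebra runs at full float precision; a lone final rounding: 4 significant figures.
Convert: Path length L = 2641 mm = 2.641 m.
Convert: Hardness H = 655.6 HV × 9.807 MPa/HV = 6429 MPa = 6.429e+09 Pa.
Restated in SI base units: W = 2552 N, H = 6.429e+09 Pa, K = 1.596e-07.
Volume removed: V = K·W·L/H = 1.596e-07 · 2552 · 2.641 / 6.429e+09 = 1.673e-13 m³.

value=1.673e-13 m^3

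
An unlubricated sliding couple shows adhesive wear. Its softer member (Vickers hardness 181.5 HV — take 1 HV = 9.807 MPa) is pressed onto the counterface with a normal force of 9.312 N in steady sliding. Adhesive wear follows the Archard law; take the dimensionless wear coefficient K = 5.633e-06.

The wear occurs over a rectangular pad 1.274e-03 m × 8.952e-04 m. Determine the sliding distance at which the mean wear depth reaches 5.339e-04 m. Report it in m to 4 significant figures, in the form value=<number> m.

value=2.066e+04 m

Intermediates are printed rounded. All working math maintains full precision, and rounded just once, at 4 significant digits.
Hardness H = 181.5 HV × 9.807 MPa/HV = 1780 MPa = 1.780e+09 Pa.
Contact area A = 1.274e-03 m × 8.952e-04 m = 1.140e-06 m².
In SI base units: W = 9.312 N, H = 1.780e+09 Pa, K = 5.633e-06.
At the depth limit, V_lim = h_lim·A = 5.339e-04 · 1.140e-06 = 6.089e-10 m³.
Life L = V_lim·H/(K·W) = 6.089e-10 · 1.780e+09 / (5.633e-06 · 9.312) = 2.066e+04 m.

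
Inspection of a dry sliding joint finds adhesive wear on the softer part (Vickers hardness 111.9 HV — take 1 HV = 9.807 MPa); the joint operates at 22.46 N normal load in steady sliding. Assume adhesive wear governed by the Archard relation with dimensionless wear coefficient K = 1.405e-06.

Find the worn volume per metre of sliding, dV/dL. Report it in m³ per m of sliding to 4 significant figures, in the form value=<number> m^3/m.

Intermediates are displayed rounded; all working math maintains full float precision. Rounded just once: four significant figures.
Hardness H = 111.9 HV × 9.807 MPa/HV = 1097 MPa = 1.097e+09 Pa.
Working in SI base units: W = 22.46 N, H = 1.097e+09 Pa, K = 1.405e-06.
Rate of wear dV/dL = K·W/H — distance-free: 1.405e-06 · 22.46 / 1.097e+09 = 2.876e-14 m³/m.

value=2.876e-14 m^3/m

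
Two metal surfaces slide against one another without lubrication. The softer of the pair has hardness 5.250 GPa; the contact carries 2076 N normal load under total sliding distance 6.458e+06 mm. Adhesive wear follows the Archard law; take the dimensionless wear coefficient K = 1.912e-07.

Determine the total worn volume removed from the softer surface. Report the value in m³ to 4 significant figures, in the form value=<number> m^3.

All working math carries exact precision — shown intermediates are rounded. Rounded just once to 4 significant figures.
Convert: Distance covered L = 6.458e+06 mm = 6458 m.
Convert: Hardness H = 5.250 GPa = 5.250e+09 Pa.
Restated in SI base units: W = 2076 N, H = 5.250e+09 Pa, K = 1.912e-07.
By Archard's law, V = K·W·L/H = 1.912e-07 · 2076 · 6458 / 5.250e+09 = 4.883e-10 m³.

value=4.883e-10 m^3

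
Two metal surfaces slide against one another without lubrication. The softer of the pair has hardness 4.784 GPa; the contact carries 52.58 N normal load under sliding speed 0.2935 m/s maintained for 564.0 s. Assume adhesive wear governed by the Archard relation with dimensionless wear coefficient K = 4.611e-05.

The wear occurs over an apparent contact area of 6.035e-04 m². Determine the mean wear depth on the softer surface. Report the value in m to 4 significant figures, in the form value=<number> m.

value=1.390e-07 m

The computation holds full precision. The intermediates appear rounded, and one final rounding: 4 significant figures.
Convert: The distance L = v·t = 0.2935 m/s × 564.0 s = 165.5 m.
Convert: Hardness H = 4.784 GPa = 4.784e+09 Pa.
SI base units throughout: W = 52.58 N, H = 4.784e+09 Pa, K = 4.611e-05.
Archard relation: V = K·W·L/H = 4.611e-05 · 52.58 · 165.5 / 4.784e+09 = 8.389e-11 m³.
Mean depth h = V/A = 8.389e-11 / 6.035e-04 = 1.390e-07 m.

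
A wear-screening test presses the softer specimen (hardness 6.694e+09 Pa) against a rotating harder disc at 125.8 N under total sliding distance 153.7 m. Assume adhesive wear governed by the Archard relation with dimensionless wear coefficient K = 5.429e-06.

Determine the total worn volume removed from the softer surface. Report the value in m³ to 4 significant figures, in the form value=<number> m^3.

Each operation runs at full precision, and intermediates are printed rounded — a single final rounding, at 4 significant digits.
SI base units throughout: W = 125.8 N, H = 6.694e+09 Pa, K = 5.429e-06.
Apply Archard: V = K·W·L/H = 5.429e-06 · 125.8 · 153.7 / 6.694e+09 = 1.568e-11 m³.

value=1.568e-11 m^3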